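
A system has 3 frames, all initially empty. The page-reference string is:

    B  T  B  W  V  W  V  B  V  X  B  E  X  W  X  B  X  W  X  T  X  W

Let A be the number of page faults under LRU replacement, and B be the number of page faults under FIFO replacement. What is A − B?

Under LRU: F F . F F . . . . F . F . F . F . . . F . . → 9 faults.
Under FIFO: F F . F F . . F . F . F . F . F F . . F . F → 12 faults.
A − B = 9 − 12 = -3.

-3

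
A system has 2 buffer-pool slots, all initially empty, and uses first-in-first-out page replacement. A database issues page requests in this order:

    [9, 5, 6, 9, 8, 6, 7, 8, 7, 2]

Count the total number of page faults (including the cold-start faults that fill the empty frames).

9: fault, frames [9]
5: fault, frames [9, 5]
6: fault, evict 9, frames [5, 6]
9: fault, evict 5, frames [6, 9]
8: fault, evict 6, frames [9, 8]
6: fault, evict 9, frames [8, 6]
7: fault, evict 8, frames [6, 7]
8: fault, evict 6, frames [7, 8]
7: hit
2: fault, evict 7, frames [8, 2]
Page faults: 9.

9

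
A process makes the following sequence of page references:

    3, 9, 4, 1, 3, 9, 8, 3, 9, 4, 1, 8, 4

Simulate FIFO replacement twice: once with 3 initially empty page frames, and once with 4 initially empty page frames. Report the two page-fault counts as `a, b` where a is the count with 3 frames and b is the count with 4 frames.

3 frames: F F F F F F F . . F F . . → 9 faults.
4 frames: F F F F . . F F F F F F . → 10 faults.
10 > 9: adding a frame increased faults — Belady's anomaly.

9, 10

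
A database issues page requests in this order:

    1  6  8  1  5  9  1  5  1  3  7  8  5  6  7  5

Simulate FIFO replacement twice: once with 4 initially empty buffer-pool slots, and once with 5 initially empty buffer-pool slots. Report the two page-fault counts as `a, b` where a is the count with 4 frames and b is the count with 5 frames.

4 frames: F F F . F F F . . F F F F F . . → 11 faults.
5 frames: F F F . F F . . . F F . . F . . → 8 faults.
8 < 11: adding a frame reduced faults, as is typical.

11, 8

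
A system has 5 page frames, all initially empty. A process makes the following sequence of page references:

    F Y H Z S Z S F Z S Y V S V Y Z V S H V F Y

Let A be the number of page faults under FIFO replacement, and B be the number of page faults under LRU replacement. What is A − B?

Under FIFO: F F F F F . . . . . . F . . . . . . . . F F → 8 faults.
Under LRU: F F F F F . . . . . . F . . . . . . F . F F → 9 faults.
A − B = 8 − 9 = -1.

-1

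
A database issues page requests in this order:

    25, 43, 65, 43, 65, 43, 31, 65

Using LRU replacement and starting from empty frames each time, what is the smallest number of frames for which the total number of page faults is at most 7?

2

f=1: 8 faults
f=2: 5 faults
f=3: 4 faults
f=4: 4 faults
Smallest f with faults ≤ 7 is 2.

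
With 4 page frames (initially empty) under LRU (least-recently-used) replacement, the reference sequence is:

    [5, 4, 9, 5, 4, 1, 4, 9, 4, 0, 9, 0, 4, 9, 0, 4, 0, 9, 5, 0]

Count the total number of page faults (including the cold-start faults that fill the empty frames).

6

5 → miss, frames (5)
4 → miss, frames (5 4)
9 → miss, frames (5 4 9)
5 → hit
4 → hit
1 → miss, frames (9 5 4 1)
4 → hit
9 → hit
4 → hit
0 → miss, evict 5, frames (1 9 4 0)
9 → hit
0 → hit
4 → hit
9 → hit
0 → hit
4 → hit
0 → hit
9 → hit
5 → miss, evict 1, frames (4 0 9 5)
0 → hit
Page faults: 6.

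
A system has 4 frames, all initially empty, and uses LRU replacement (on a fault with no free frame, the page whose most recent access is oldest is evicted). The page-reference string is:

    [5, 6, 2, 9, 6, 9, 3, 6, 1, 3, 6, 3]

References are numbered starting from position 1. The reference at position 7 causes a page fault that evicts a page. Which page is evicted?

pos 1: 5 → fault, frames (5)
pos 2: 6 → fault, frames (5 6)
pos 3: 2 → fault, frames (5 6 2)
pos 4: 9 → fault, frames (5 6 2 9)
pos 5: 6 → hit
pos 6: 9 → hit
pos 7: 3 → fault, evict 5, frames (2 6 9 3)
At position 7, page 5 is evicted.

5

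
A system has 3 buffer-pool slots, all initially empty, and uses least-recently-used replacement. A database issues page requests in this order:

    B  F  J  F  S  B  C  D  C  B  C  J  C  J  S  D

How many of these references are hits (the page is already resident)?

B: miss, frames {B}
F: miss, frames {B,F}
J: miss, frames {B,F,J}
F: hit
S: miss, evict B, frames {J,F,S}
B: miss, evict J, frames {F,S,B}
C: miss, evict F, frames {S,B,C}
D: miss, evict S, frames {B,C,D}
C: hit
B: hit
C: hit
J: miss, evict D, frames {B,C,J}
C: hit
J: hit
S: miss, evict B, frames {C,J,S}
D: miss, evict C, frames {J,S,D}
Hits: 6.

6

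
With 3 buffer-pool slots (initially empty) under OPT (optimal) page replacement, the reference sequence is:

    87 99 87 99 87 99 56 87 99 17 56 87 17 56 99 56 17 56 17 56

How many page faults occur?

5

87: fault, frames (87)
99: fault, frames (87 99)
87: hit
99: hit
87: hit
99: hit
56: fault, frames (87 99 56)
87: hit
99: hit
17: fault, evict 99, frames (87 56 17)
56: hit
87: hit
17: hit
56: hit
99: fault, evict 87, frames (56 17 99)
56: hit
17: hit
56: hit
17: hit
56: hit
Page faults: 5.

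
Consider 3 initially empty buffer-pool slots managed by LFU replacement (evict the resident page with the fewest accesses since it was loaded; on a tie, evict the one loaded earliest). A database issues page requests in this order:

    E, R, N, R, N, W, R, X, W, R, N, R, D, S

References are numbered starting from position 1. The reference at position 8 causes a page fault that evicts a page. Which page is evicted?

W

pos 1: E: miss, frames [E]
pos 2: R: miss, frames [E, R]
pos 3: N: miss, frames [E, R, N]
pos 4: R: hit
pos 5: N: hit
pos 6: W: miss, evict E, frames [R, N, W]
pos 7: R: hit
pos 8: X: miss, evict W, frames [R, N, X]
At position 8, page W is evicted.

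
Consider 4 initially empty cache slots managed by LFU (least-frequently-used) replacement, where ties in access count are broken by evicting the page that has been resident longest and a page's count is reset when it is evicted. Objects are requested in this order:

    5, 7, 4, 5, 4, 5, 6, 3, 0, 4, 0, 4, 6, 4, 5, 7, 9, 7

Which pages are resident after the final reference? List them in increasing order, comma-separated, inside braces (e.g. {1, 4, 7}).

{0, 4, 5, 7}

5 → fault, frames {5}
7 → fault, frames {5,7}
4 → fault, frames {5,7,4}
5 → hit
4 → hit
5 → hit
6 → fault, frames {5,7,4,6}
3 → fault, evict 7, frames {5,4,6,3}
0 → fault, evict 6, frames {5,4,3,0}
4 → hit
0 → hit
4 → hit
6 → fault, evict 3, frames {5,4,0,6}
4 → hit
5 → hit
7 → fault, evict 6, frames {5,4,0,7}
9 → fault, evict 7, frames {5,4,0,9}
7 → fault, evict 9, frames {5,4,0,7}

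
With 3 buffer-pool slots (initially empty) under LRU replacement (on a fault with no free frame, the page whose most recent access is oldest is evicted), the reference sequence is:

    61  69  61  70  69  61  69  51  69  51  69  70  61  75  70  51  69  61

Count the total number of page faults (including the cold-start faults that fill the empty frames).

10

61: miss, frames [61]
69: miss, frames [61, 69]
61: hit
70: miss, frames [69, 61, 70]
69: hit
61: hit
69: hit
51: miss, evict 70, frames [61, 69, 51]
69: hit
51: hit
69: hit
70: miss, evict 61, frames [51, 69, 70]
61: miss, evict 51, frames [69, 70, 61]
75: miss, evict 69, frames [70, 61, 75]
70: hit
51: miss, evict 61, frames [75, 70, 51]
69: miss, evict 75, frames [70, 51, 69]
61: miss, evict 70, frames [51, 69, 61]
Page faults: 10.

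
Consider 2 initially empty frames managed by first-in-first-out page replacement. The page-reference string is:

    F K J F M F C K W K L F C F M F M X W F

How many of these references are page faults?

F -> fault, frames {F}
K -> fault, frames {F,K}
J -> fault, evict F, frames {K,J}
F -> fault, evict K, frames {J,F}
M -> fault, evict J, frames {F,M}
F -> hit
C -> fault, evict F, frames {M,C}
K -> fault, evict M, frames {C,K}
W -> fault, evict C, frames {K,W}
K -> hit
L -> fault, evict K, frames {W,L}
F -> fault, evict W, frames {L,F}
C -> fault, evict L, frames {F,C}
F -> hit
M -> fault, evict F, frames {C,M}
F -> fault, evict C, frames {M,F}
M -> hit
X -> fault, evict M, frames {F,X}
W -> fault, evict F, frames {X,W}
F -> fault, evict X, frames {W,F}
Page faults: 16.

16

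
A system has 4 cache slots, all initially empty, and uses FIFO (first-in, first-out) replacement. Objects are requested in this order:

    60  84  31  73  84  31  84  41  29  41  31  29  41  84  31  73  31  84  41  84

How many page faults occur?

10

60 → fault, frames {60}
84 → fault, frames {60,84}
31 → fault, frames {60,84,31}
73 → fault, frames {60,84,31,73}
84 → hit
31 → hit
84 → hit
41 → fault, evict 60, frames {84,31,73,41}
29 → fault, evict 84, frames {31,73,41,29}
41 → hit
31 → hit
29 → hit
41 → hit
84 → fault, evict 31, frames {73,41,29,84}
31 → fault, evict 73, frames {41,29,84,31}
73 → fault, evict 41, frames {29,84,31,73}
31 → hit
84 → hit
41 → fault, evict 29, frames {84,31,73,41}
84 → hit
Page faults: 10.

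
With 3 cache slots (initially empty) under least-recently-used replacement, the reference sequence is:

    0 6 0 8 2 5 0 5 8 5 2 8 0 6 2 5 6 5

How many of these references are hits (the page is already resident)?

0 → miss, frames {0}
6 → miss, frames {0,6}
0 → hit
8 → miss, frames {6,0,8}
2 → miss, evict 6, frames {0,8,2}
5 → miss, evict 0, frames {8,2,5}
0 → miss, evict 8, frames {2,5,0}
5 → hit
8 → miss, evict 2, frames {0,5,8}
5 → hit
2 → miss, evict 0, frames {8,5,2}
8 → hit
0 → miss, evict 5, frames {2,8,0}
6 → miss, evict 2, frames {8,0,6}
2 → miss, evict 8, frames {0,6,2}
5 → miss, evict 0, frames {6,2,5}
6 → hit
5 → hit
Hits: 6.

6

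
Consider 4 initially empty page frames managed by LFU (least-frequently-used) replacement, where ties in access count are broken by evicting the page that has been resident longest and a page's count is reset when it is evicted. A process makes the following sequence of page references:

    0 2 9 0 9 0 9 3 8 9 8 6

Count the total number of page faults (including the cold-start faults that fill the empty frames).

6

0 -> miss, frames [0]
2 -> miss, frames [0, 2]
9 -> miss, frames [0, 2, 9]
0 -> hit
9 -> hit
0 -> hit
9 -> hit
3 -> miss, frames [0, 2, 9, 3]
8 -> miss, evict 2, frames [0, 9, 3, 8]
9 -> hit
8 -> hit
6 -> miss, evict 3, frames [0, 9, 8, 6]
Page faults: 6.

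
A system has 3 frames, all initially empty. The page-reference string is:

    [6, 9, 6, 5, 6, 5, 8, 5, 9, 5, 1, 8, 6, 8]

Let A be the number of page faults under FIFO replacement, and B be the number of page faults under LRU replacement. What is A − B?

Under FIFO: F F . F . . F . . . F . F . → 6 faults.
Under LRU: F F . F . . F . F . F F F . → 8 faults.
A − B = 6 − 8 = -2.

-2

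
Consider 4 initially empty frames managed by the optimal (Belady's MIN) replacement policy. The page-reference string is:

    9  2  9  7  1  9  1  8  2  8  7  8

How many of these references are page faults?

5

9: miss, frames (9)
2: miss, frames (9 2)
9: hit
7: miss, frames (9 2 7)
1: miss, frames (9 2 7 1)
9: hit
1: hit
8: miss, evict 1, frames (9 2 7 8)
2: hit
8: hit
7: hit
8: hit
Page faults: 5.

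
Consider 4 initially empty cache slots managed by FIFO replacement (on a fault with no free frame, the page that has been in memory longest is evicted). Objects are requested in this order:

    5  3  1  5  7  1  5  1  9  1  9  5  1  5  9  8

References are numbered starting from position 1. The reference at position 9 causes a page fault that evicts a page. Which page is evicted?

pos 1: 5 → miss, frames [5]
pos 2: 3 → miss, frames [5, 3]
pos 3: 1 → miss, frames [5, 3, 1]
pos 4: 5 → hit
pos 5: 7 → miss, frames [5, 3, 1, 7]
pos 6: 1 → hit
pos 7: 5 → hit
pos 8: 1 → hit
pos 9: 9 → miss, evict 5, frames [3, 1, 7, 9]
At position 9, page 5 is evicted.

5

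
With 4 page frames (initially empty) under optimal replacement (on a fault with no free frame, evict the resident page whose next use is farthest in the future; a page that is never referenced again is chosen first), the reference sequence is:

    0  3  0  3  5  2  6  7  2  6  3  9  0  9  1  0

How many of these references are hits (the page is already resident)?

7

0: fault, frames [0]
3: fault, frames [0, 3]
0: hit
3: hit
5: fault, frames [0, 3, 5]
2: fault, frames [0, 3, 5, 2]
6: fault, evict 5, frames [0, 3, 2, 6]
7: fault, evict 0, frames [3, 2, 6, 7]
2: hit
6: hit
3: hit
9: fault, evict 7, frames [3, 2, 6, 9]
0: fault, evict 6, frames [3, 2, 9, 0]
9: hit
1: fault, evict 9, frames [3, 2, 0, 1]
0: hit
Hits: 7.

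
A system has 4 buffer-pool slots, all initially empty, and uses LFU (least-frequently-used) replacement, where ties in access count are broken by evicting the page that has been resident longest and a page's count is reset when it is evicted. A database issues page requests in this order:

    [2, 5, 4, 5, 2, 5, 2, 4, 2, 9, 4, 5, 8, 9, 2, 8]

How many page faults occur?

2 → miss, frames (2)
5 → miss, frames (2 5)
4 → miss, frames (2 5 4)
5 → hit
2 → hit
5 → hit
2 → hit
4 → hit
2 → hit
9 → miss, frames (2 5 4 9)
4 → hit
5 → hit
8 → miss, evict 9, frames (2 5 4 8)
9 → miss, evict 8, frames (2 5 4 9)
2 → hit
8 → miss, evict 9, frames (2 5 4 8)
Page faults: 7.

7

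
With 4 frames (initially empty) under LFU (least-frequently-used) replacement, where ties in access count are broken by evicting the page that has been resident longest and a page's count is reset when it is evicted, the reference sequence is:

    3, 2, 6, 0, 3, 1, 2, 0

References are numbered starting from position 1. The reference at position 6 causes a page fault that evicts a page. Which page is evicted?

pos 1: 3 → fault, frames [3]
pos 2: 2 → fault, frames [3, 2]
pos 3: 6 → fault, frames [3, 2, 6]
pos 4: 0 → fault, frames [3, 2, 6, 0]
pos 5: 3 → hit
pos 6: 1 → fault, evict 2, frames [3, 6, 0, 1]
At position 6, page 2 is evicted.

2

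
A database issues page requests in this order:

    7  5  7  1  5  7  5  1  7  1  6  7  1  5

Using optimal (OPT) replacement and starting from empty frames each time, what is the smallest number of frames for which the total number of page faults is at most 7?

f=1: 14 faults
f=2: 8 faults
f=3: 5 faults
f=4: 4 faults
Smallest f with faults ≤ 7 is 3.

3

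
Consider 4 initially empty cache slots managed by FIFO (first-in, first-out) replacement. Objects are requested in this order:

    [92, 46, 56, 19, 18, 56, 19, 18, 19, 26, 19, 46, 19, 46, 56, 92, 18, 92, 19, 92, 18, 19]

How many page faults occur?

11

92 → fault, frames [92]
46 → fault, frames [92, 46]
56 → fault, frames [92, 46, 56]
19 → fault, frames [92, 46, 56, 19]
18 → fault, evict 92, frames [46, 56, 19, 18]
56 → hit
19 → hit
18 → hit
19 → hit
26 → fault, evict 46, frames [56, 19, 18, 26]
19 → hit
46 → fault, evict 56, frames [19, 18, 26, 46]
19 → hit
46 → hit
56 → fault, evict 19, frames [18, 26, 46, 56]
92 → fault, evict 18, frames [26, 46, 56, 92]
18 → fault, evict 26, frames [46, 56, 92, 18]
92 → hit
19 → fault, evict 46, frames [56, 92, 18, 19]
92 → hit
18 → hit
19 → hit
Page faults: 11.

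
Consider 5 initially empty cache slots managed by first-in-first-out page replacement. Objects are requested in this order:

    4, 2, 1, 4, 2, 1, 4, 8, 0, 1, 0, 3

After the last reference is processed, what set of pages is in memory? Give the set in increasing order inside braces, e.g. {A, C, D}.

4 -> miss, frames {4}
2 -> miss, frames {4,2}
1 -> miss, frames {4,2,1}
4 -> hit
2 -> hit
1 -> hit
4 -> hit
8 -> miss, frames {4,2,1,8}
0 -> miss, frames {4,2,1,8,0}
1 -> hit
0 -> hit
3 -> miss, evict 4, frames {2,1,8,0,3}

{0, 1, 2, 3, 8}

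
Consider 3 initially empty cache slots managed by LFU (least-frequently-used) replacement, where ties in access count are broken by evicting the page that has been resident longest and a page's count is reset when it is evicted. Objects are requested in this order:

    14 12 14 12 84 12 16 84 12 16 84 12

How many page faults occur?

14: miss, frames [14]
12: miss, frames [14, 12]
14: hit
12: hit
84: miss, frames [14, 12, 84]
12: hit
16: miss, evict 84, frames [14, 12, 16]
84: miss, evict 16, frames [14, 12, 84]
12: hit
16: miss, evict 84, frames [14, 12, 16]
84: miss, evict 16, frames [14, 12, 84]
12: hit
Page faults: 7.

7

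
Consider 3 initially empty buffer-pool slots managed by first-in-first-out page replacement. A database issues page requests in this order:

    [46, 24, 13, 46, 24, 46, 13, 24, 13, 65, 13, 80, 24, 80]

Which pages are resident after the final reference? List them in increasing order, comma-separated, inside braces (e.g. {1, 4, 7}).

{24, 65, 80}

46 -> fault, frames [46]
24 -> fault, frames [46, 24]
13 -> fault, frames [46, 24, 13]
46 -> hit
24 -> hit
46 -> hit
13 -> hit
24 -> hit
13 -> hit
65 -> fault, evict 46, frames [24, 13, 65]
13 -> hit
80 -> fault, evict 24, frames [13, 65, 80]
24 -> fault, evict 13, frames [65, 80, 24]
80 -> hit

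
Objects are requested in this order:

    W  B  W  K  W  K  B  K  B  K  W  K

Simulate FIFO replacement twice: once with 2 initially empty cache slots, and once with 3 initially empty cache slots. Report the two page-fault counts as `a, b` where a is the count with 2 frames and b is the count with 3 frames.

7, 3

2 frames: F F . F F . F F . . F . → 7 faults.
3 frames: F F . F . . . . . . . . → 3 faults.
3 < 7: adding a frame reduced faults, as is typical.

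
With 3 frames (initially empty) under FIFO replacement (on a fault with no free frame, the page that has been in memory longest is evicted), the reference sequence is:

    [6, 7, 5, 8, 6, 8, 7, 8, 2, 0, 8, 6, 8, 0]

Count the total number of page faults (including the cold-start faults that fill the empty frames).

6: fault, frames {6}
7: fault, frames {6,7}
5: fault, frames {6,7,5}
8: fault, evict 6, frames {7,5,8}
6: fault, evict 7, frames {5,8,6}
8: hit
7: fault, evict 5, frames {8,6,7}
8: hit
2: fault, evict 8, frames {6,7,2}
0: fault, evict 6, frames {7,2,0}
8: fault, evict 7, frames {2,0,8}
6: fault, evict 2, frames {0,8,6}
8: hit
0: hit
Page faults: 10.

10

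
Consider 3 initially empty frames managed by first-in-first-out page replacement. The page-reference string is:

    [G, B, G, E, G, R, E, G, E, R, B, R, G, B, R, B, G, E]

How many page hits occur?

G → miss, frames {G}
B → miss, frames {G,B}
G → hit
E → miss, frames {G,B,E}
G → hit
R → miss, evict G, frames {B,E,R}
E → hit
G → miss, evict B, frames {E,R,G}
E → hit
R → hit
B → miss, evict E, frames {R,G,B}
R → hit
G → hit
B → hit
R → hit
B → hit
G → hit
E → miss, evict R, frames {G,B,E}
Hits: 11.

11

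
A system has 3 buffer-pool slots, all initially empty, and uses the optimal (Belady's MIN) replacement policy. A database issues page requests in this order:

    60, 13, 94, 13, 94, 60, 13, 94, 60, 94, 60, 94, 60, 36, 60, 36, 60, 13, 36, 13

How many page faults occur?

60 → miss, frames (60)
13 → miss, frames (60 13)
94 → miss, frames (60 13 94)
13 → hit
94 → hit
60 → hit
13 → hit
94 → hit
60 → hit
94 → hit
60 → hit
94 → hit
60 → hit
36 → miss, evict 94, frames (60 13 36)
60 → hit
36 → hit
60 → hit
13 → hit
36 → hit
13 → hit
Page faults: 4.

4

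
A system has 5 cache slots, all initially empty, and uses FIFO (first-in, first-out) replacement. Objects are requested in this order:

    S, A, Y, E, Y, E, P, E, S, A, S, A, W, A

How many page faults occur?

6

S: fault, frames {S}
A: fault, frames {S,A}
Y: fault, frames {S,A,Y}
E: fault, frames {S,A,Y,E}
Y: hit
E: hit
P: fault, frames {S,A,Y,E,P}
E: hit
S: hit
A: hit
S: hit
A: hit
W: fault, evict S, frames {A,Y,E,P,W}
A: hit
Page faults: 6.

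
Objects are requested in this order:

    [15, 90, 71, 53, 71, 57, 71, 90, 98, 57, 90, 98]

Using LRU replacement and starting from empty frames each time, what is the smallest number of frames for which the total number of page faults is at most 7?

4

f=1: 12 faults
f=2: 10 faults
f=3: 8 faults
f=4: 6 faults
f=5: 6 faults
f=6: 6 faults
Smallest f with faults ≤ 7 is 4.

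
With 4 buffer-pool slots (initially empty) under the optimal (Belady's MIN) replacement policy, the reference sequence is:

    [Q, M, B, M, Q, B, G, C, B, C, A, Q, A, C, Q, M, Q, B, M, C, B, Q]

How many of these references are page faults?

7

Q → fault, frames [Q]
M → fault, frames [Q, M]
B → fault, frames [Q, M, B]
M → hit
Q → hit
B → hit
G → fault, frames [Q, M, B, G]
C → fault, evict G, frames [Q, M, B, C]
B → hit
C → hit
A → fault, evict B, frames [Q, M, C, A]
Q → hit
A → hit
C → hit
Q → hit
M → hit
Q → hit
B → fault, evict A, frames [Q, M, C, B]
M → hit
C → hit
B → hit
Q → hit
Page faults: 7.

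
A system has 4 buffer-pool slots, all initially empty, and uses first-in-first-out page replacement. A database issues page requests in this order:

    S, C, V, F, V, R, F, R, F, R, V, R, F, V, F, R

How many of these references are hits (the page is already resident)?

11

S -> fault, frames {S}
C -> fault, frames {S,C}
V -> fault, frames {S,C,V}
F -> fault, frames {S,C,V,F}
V -> hit
R -> fault, evict S, frames {C,V,F,R}
F -> hit
R -> hit
F -> hit
R -> hit
V -> hit
R -> hit
F -> hit
V -> hit
F -> hit
R -> hit
Hits: 11.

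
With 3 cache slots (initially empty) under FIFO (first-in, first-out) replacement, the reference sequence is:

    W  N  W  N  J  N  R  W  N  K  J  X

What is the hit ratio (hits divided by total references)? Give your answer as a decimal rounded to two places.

W → miss, frames [W]
N → miss, frames [W, N]
W → hit
N → hit
J → miss, frames [W, N, J]
N → hit
R → miss, evict W, frames [N, J, R]
W → miss, evict N, frames [J, R, W]
N → miss, evict J, frames [R, W, N]
K → miss, evict R, frames [W, N, K]
J → miss, evict W, frames [N, K, J]
X → miss, evict N, frames [K, J, X]
Hits: 3 of 12 references → 3/12 = 0.2500.

0.25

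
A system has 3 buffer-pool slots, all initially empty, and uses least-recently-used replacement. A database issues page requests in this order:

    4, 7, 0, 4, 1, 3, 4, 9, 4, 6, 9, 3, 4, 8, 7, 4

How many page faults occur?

4: miss, frames [4]
7: miss, frames [4, 7]
0: miss, frames [4, 7, 0]
4: hit
1: miss, evict 7, frames [0, 4, 1]
3: miss, evict 0, frames [4, 1, 3]
4: hit
9: miss, evict 1, frames [3, 4, 9]
4: hit
6: miss, evict 3, frames [9, 4, 6]
9: hit
3: miss, evict 4, frames [6, 9, 3]
4: miss, evict 6, frames [9, 3, 4]
8: miss, evict 9, frames [3, 4, 8]
7: miss, evict 3, frames [4, 8, 7]
4: hit
Page faults: 11.

11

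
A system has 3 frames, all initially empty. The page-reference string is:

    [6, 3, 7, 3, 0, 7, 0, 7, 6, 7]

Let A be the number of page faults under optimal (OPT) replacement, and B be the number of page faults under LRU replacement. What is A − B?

Under OPT: F F F . F . . . . . → 4 faults.
Under LRU: F F F . F . . . F . → 5 faults.
A − B = 4 − 5 = -1.

-1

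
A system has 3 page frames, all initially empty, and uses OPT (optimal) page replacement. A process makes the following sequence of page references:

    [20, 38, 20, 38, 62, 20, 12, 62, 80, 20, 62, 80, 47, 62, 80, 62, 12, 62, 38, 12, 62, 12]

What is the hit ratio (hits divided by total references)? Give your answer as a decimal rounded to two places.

0.64

20: miss, frames (20)
38: miss, frames (20 38)
20: hit
38: hit
62: miss, frames (20 38 62)
20: hit
12: miss, evict 38, frames (20 62 12)
62: hit
80: miss, evict 12, frames (20 62 80)
20: hit
62: hit
80: hit
47: miss, evict 20, frames (62 80 47)
62: hit
80: hit
62: hit
12: miss, evict 47, frames (62 80 12)
62: hit
38: miss, evict 80, frames (62 12 38)
12: hit
62: hit
12: hit
Hits: 14 of 22 references → 14/22 = 0.6364.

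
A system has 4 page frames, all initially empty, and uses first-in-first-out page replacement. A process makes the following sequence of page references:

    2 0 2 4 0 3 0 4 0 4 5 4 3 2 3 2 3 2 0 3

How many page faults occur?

2 → fault, frames [2]
0 → fault, frames [2, 0]
2 → hit
4 → fault, frames [2, 0, 4]
0 → hit
3 → fault, frames [2, 0, 4, 3]
0 → hit
4 → hit
0 → hit
4 → hit
5 → fault, evict 2, frames [0, 4, 3, 5]
4 → hit
3 → hit
2 → fault, evict 0, frames [4, 3, 5, 2]
3 → hit
2 → hit
3 → hit
2 → hit
0 → fault, evict 4, frames [3, 5, 2, 0]
3 → hit
Page faults: 7.

7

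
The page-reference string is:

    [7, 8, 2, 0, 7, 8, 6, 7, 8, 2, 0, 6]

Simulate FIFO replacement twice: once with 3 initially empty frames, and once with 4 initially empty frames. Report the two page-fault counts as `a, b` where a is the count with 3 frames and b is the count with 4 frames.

9, 10

3 frames: F F F F F F F . . F F . → 9 faults.
4 frames: F F F F . . F F F F F F → 10 faults.
10 > 9: adding a frame increased faults — Belady's anomaly.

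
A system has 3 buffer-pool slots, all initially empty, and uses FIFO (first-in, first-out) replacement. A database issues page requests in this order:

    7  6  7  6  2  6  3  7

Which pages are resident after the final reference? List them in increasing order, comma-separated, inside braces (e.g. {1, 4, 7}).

7: fault, frames (7)
6: fault, frames (7 6)
7: hit
6: hit
2: fault, frames (7 6 2)
6: hit
3: fault, evict 7, frames (6 2 3)
7: fault, evict 6, frames (2 3 7)

{2, 3, 7}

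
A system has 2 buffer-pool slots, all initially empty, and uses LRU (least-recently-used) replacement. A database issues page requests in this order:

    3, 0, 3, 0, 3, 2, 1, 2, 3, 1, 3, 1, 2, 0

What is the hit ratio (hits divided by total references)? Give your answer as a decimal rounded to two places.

0.43

3: miss, frames [3]
0: miss, frames [3, 0]
3: hit
0: hit
3: hit
2: miss, evict 0, frames [3, 2]
1: miss, evict 3, frames [2, 1]
2: hit
3: miss, evict 1, frames [2, 3]
1: miss, evict 2, frames [3, 1]
3: hit
1: hit
2: miss, evict 3, frames [1, 2]
0: miss, evict 1, frames [2, 0]
Hits: 6 of 14 references → 6/14 = 0.4286.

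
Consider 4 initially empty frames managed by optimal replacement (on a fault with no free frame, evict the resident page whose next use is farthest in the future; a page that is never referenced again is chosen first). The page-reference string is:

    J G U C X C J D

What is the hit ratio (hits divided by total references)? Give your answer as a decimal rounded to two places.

0.25

J: fault, frames {J}
G: fault, frames {J,G}
U: fault, frames {J,G,U}
C: fault, frames {J,G,U,C}
X: fault, evict U, frames {J,G,C,X}
C: hit
J: hit
D: fault, evict X, frames {J,G,C,D}
Hits: 2 of 8 references → 2/8 = 0.2500.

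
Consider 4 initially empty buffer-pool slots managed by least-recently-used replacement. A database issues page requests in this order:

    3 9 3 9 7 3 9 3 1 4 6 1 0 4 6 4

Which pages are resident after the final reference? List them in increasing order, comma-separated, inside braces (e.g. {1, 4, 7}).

3 → miss, frames [3]
9 → miss, frames [3, 9]
3 → hit
9 → hit
7 → miss, frames [3, 9, 7]
3 → hit
9 → hit
3 → hit
1 → miss, frames [7, 9, 3, 1]
4 → miss, evict 7, frames [9, 3, 1, 4]
6 → miss, evict 9, frames [3, 1, 4, 6]
1 → hit
0 → miss, evict 3, frames [4, 6, 1, 0]
4 → hit
6 → hit
4 → hit

{0, 1, 4, 6}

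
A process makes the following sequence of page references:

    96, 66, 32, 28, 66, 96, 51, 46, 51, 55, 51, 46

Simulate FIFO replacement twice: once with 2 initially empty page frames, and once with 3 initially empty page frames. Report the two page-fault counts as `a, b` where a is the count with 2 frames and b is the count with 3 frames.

11, 8

2 frames: F F F F F F F F . F F F → 11 faults.
3 frames: F F F F . F F F . F . . → 8 faults.
8 < 11: adding a frame reduced faults, as is typical.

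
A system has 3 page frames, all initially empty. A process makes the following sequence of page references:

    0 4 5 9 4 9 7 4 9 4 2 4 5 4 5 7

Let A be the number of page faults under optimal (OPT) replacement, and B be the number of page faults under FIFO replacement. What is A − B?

-2

Under OPT: F F F F . . F . . . F . F . . . → 7 faults.
Under FIFO: F F F F . . F F . . F . F . . F → 9 faults.
A − B = 7 − 9 = -2.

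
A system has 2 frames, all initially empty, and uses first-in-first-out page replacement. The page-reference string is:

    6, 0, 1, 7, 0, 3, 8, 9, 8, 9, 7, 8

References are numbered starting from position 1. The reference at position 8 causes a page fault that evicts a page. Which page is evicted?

pos 1: 6 → miss, frames [6]
pos 2: 0 → miss, frames [6, 0]
pos 3: 1 → miss, evict 6, frames [0, 1]
pos 4: 7 → miss, evict 0, frames [1, 7]
pos 5: 0 → miss, evict 1, frames [7, 0]
pos 6: 3 → miss, evict 7, frames [0, 3]
pos 7: 8 → miss, evict 0, frames [3, 8]
pos 8: 9 → miss, evict 3, frames [8, 9]
At position 8, page 3 is evicted.

3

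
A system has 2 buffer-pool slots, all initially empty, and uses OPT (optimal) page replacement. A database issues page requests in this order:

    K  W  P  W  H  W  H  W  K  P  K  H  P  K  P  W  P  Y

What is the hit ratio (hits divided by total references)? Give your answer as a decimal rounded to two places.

K: fault, frames (K)
W: fault, frames (K W)
P: fault, evict K, frames (W P)
W: hit
H: fault, evict P, frames (W H)
W: hit
H: hit
W: hit
K: fault, evict W, frames (H K)
P: fault, evict H, frames (K P)
K: hit
H: fault, evict K, frames (P H)
P: hit
K: fault, evict H, frames (P K)
P: hit
W: fault, evict K, frames (P W)
P: hit
Y: fault, evict W, frames (P Y)
Hits: 8 of 18 references → 8/18 = 0.4444.

0.44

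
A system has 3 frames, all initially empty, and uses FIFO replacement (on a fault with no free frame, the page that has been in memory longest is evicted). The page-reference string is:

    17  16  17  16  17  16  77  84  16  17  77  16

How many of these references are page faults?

6

17 → fault, frames (17)
16 → fault, frames (17 16)
17 → hit
16 → hit
17 → hit
16 → hit
77 → fault, frames (17 16 77)
84 → fault, evict 17, frames (16 77 84)
16 → hit
17 → fault, evict 16, frames (77 84 17)
77 → hit
16 → fault, evict 77, frames (84 17 16)
Page faults: 6.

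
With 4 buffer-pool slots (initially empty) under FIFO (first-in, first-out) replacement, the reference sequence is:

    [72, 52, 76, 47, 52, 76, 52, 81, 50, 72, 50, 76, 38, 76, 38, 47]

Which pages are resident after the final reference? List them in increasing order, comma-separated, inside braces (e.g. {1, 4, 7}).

72 → miss, frames (72)
52 → miss, frames (72 52)
76 → miss, frames (72 52 76)
47 → miss, frames (72 52 76 47)
52 → hit
76 → hit
52 → hit
81 → miss, evict 72, frames (52 76 47 81)
50 → miss, evict 52, frames (76 47 81 50)
72 → miss, evict 76, frames (47 81 50 72)
50 → hit
76 → miss, evict 47, frames (81 50 72 76)
38 → miss, evict 81, frames (50 72 76 38)
76 → hit
38 → hit
47 → miss, evict 50, frames (72 76 38 47)

{38, 47, 72, 76}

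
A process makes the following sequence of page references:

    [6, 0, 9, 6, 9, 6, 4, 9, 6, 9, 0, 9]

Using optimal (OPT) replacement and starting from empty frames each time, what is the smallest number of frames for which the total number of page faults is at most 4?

f=1: 12 faults
f=2: 6 faults
f=3: 5 faults
f=4: 4 faults
Smallest f with faults ≤ 4 is 4.

4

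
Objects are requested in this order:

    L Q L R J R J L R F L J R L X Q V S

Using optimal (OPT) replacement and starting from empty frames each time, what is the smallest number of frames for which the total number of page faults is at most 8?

5

f=1: 18 faults
f=2: 12 faults
f=3: 10 faults
f=4: 9 faults
f=5: 8 faults
f=6: 8 faults
f=7: 8 faults
f=8: 8 faults
Smallest f with faults ≤ 8 is 5.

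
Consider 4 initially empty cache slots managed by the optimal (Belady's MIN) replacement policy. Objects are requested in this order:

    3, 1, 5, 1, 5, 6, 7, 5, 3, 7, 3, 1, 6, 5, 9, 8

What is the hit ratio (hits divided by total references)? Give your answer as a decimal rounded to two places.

0.50

3: miss, frames [3]
1: miss, frames [3, 1]
5: miss, frames [3, 1, 5]
1: hit
5: hit
6: miss, frames [3, 1, 5, 6]
7: miss, evict 6, frames [3, 1, 5, 7]
5: hit
3: hit
7: hit
3: hit
1: hit
6: miss, evict 7, frames [3, 1, 5, 6]
5: hit
9: miss, evict 6, frames [3, 1, 5, 9]
8: miss, evict 9, frames [3, 1, 5, 8]
Hits: 8 of 16 references → 8/16 = 0.5000.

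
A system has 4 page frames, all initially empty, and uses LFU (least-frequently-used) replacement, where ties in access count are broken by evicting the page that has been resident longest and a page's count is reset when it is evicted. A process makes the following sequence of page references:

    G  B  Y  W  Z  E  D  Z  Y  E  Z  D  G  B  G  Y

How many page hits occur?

4

G -> fault, frames {G}
B -> fault, frames {G,B}
Y -> fault, frames {G,B,Y}
W -> fault, frames {G,B,Y,W}
Z -> fault, evict G, frames {B,Y,W,Z}
E -> fault, evict B, frames {Y,W,Z,E}
D -> fault, evict Y, frames {W,Z,E,D}
Z -> hit
Y -> fault, evict W, frames {Z,E,D,Y}
E -> hit
Z -> hit
D -> hit
G -> fault, evict Y, frames {Z,E,D,G}
B -> fault, evict G, frames {Z,E,D,B}
G -> fault, evict B, frames {Z,E,D,G}
Y -> fault, evict G, frames {Z,E,D,Y}
Hits: 4.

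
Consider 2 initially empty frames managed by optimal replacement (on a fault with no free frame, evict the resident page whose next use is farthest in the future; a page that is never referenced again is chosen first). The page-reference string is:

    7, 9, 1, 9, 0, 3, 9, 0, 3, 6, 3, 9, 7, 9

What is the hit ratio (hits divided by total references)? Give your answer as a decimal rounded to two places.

0.36

7 -> fault, frames {7}
9 -> fault, frames {7,9}
1 -> fault, evict 7, frames {9,1}
9 -> hit
0 -> fault, evict 1, frames {9,0}
3 -> fault, evict 0, frames {9,3}
9 -> hit
0 -> fault, evict 9, frames {3,0}
3 -> hit
6 -> fault, evict 0, frames {3,6}
3 -> hit
9 -> fault, evict 6, frames {3,9}
7 -> fault, evict 3, frames {9,7}
9 -> hit
Hits: 5 of 14 references → 5/14 = 0.3571.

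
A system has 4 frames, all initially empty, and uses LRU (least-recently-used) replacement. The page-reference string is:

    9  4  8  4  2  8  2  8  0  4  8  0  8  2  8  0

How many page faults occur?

9: miss, frames (9)
4: miss, frames (9 4)
8: miss, frames (9 4 8)
4: hit
2: miss, frames (9 8 4 2)
8: hit
2: hit
8: hit
0: miss, evict 9, frames (4 2 8 0)
4: hit
8: hit
0: hit
8: hit
2: hit
8: hit
0: hit
Page faults: 5.

5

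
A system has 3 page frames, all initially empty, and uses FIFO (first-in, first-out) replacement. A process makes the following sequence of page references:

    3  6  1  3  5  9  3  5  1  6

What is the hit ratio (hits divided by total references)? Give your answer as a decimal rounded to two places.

0.20

3 → fault, frames (3)
6 → fault, frames (3 6)
1 → fault, frames (3 6 1)
3 → hit
5 → fault, evict 3, frames (6 1 5)
9 → fault, evict 6, frames (1 5 9)
3 → fault, evict 1, frames (5 9 3)
5 → hit
1 → fault, evict 5, frames (9 3 1)
6 → fault, evict 9, frames (3 1 6)
Hits: 2 of 10 references → 2/10 = 0.2000.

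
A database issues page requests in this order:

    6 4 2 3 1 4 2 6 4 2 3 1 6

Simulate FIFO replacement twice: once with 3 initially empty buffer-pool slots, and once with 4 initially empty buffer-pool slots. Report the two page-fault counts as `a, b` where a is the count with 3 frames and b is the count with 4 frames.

10, 11

3 frames: F F F F F F F F . . F F . → 10 faults.
4 frames: F F F F F . . F F F F F F → 11 faults.
11 > 10: adding a frame increased faults — Belady's anomaly.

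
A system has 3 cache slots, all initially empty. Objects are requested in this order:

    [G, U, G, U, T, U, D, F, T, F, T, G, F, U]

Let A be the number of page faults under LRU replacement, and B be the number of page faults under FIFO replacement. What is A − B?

1

Under LRU: F F . . F . F F F . . F . F → 8 faults.
Under FIFO: F F . . F . F F . . . F . F → 7 faults.
A − B = 8 − 7 = 1.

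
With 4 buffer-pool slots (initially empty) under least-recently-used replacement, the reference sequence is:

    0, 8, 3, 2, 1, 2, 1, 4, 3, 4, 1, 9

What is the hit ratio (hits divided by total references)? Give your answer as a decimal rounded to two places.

0: miss, frames (0)
8: miss, frames (0 8)
3: miss, frames (0 8 3)
2: miss, frames (0 8 3 2)
1: miss, evict 0, frames (8 3 2 1)
2: hit
1: hit
4: miss, evict 8, frames (3 2 1 4)
3: hit
4: hit
1: hit
9: miss, evict 2, frames (3 4 1 9)
Hits: 5 of 12 references → 5/12 = 0.4167.

0.42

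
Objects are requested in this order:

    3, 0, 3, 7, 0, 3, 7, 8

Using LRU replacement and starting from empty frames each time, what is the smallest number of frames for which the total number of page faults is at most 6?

f=1: 8 faults
f=2: 7 faults
f=3: 4 faults
f=4: 4 faults
Smallest f with faults ≤ 6 is 3.

3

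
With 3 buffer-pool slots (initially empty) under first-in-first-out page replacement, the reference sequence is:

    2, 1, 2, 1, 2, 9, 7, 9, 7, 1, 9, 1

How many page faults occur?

2 → miss, frames (2)
1 → miss, frames (2 1)
2 → hit
1 → hit
2 → hit
9 → miss, frames (2 1 9)
7 → miss, evict 2, frames (1 9 7)
9 → hit
7 → hit
1 → hit
9 → hit
1 → hit
Page faults: 4.

4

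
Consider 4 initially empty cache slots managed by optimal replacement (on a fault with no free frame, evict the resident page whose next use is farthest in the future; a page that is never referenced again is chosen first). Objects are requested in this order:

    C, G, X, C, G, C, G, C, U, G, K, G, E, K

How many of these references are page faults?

C → fault, frames {C}
G → fault, frames {C,G}
X → fault, frames {C,G,X}
C → hit
G → hit
C → hit
G → hit
C → hit
U → fault, frames {C,G,X,U}
G → hit
K → fault, evict U, frames {C,G,X,K}
G → hit
E → fault, evict X, frames {C,G,K,E}
K → hit
Page faults: 6.

6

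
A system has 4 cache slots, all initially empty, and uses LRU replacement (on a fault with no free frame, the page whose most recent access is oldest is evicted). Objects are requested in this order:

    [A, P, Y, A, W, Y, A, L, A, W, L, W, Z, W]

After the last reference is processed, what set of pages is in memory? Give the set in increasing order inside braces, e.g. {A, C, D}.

{A, L, W, Z}

A -> miss, frames {A}
P -> miss, frames {A,P}
Y -> miss, frames {A,P,Y}
A -> hit
W -> miss, frames {P,Y,A,W}
Y -> hit
A -> hit
L -> miss, evict P, frames {W,Y,A,L}
A -> hit
W -> hit
L -> hit
W -> hit
Z -> miss, evict Y, frames {A,L,W,Z}
W -> hit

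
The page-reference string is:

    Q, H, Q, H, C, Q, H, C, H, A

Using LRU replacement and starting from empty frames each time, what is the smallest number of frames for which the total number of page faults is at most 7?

f=1: 10 faults
f=2: 7 faults
f=3: 4 faults
f=4: 4 faults
Smallest f with faults ≤ 7 is 2.

2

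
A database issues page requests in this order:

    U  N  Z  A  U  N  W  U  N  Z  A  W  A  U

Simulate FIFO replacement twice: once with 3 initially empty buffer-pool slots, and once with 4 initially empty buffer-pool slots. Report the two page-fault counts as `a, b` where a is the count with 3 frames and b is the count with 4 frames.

3 frames: F F F F F F F . . F F . . F → 10 faults.
4 frames: F F F F . . F F F F F F . F → 11 faults.
11 > 10: adding a frame increased faults — Belady's anomaly.

10, 11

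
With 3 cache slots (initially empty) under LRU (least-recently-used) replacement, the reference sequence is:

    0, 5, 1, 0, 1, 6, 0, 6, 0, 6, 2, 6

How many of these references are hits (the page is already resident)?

7

0 -> miss, frames (0)
5 -> miss, frames (0 5)
1 -> miss, frames (0 5 1)
0 -> hit
1 -> hit
6 -> miss, evict 5, frames (0 1 6)
0 -> hit
6 -> hit
0 -> hit
6 -> hit
2 -> miss, evict 1, frames (0 6 2)
6 -> hit
Hits: 7.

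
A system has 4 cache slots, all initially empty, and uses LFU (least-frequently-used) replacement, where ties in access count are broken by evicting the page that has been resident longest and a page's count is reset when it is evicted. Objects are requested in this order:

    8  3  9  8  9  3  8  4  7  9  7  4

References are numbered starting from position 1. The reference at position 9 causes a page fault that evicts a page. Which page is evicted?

4

pos 1: 8 → miss, frames {8}
pos 2: 3 → miss, frames {8,3}
pos 3: 9 → miss, frames {8,3,9}
pos 4: 8 → hit
pos 5: 9 → hit
pos 6: 3 → hit
pos 7: 8 → hit
pos 8: 4 → miss, frames {8,3,9,4}
pos 9: 7 → miss, evict 4, frames {8,3,9,7}
At position 9, page 4 is evicted.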